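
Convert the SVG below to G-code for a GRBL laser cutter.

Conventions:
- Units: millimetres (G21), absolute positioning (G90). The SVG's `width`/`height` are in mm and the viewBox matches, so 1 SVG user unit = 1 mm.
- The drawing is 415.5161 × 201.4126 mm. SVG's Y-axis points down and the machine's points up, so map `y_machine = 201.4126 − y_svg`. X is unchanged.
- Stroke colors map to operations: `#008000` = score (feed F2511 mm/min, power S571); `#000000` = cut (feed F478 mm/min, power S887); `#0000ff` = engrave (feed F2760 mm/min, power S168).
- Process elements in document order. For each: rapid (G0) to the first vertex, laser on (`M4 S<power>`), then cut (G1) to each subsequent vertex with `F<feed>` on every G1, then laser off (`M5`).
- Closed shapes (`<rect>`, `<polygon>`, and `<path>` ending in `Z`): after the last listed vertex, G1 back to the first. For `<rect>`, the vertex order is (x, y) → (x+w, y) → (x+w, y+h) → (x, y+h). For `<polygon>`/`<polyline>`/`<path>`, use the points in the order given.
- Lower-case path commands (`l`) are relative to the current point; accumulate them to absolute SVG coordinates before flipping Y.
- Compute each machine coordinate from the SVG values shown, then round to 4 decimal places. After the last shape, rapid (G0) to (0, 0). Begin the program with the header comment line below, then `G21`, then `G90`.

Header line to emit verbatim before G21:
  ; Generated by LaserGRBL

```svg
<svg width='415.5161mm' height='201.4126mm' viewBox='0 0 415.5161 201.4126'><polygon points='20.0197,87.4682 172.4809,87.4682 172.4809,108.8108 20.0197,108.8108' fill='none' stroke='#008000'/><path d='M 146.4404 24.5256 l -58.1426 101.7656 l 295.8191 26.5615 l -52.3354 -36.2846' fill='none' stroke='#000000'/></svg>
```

viewBox `0 0 415.5161 201.4126` with mm width/height → 1 unit = 1 mm. Flip: y_m = 201.4126 − y_svg.

**Shape 1** — `<polygon>` rectangle, stroke `#008000` → score (S571, F2511). Machine vertices: (20.0197,113.9444) → (172.4809,113.9444) → (172.4809,92.6018) → (20.0197,92.6018) → (20.0197,113.9444). Closed: final G1 returns to the first vertex.

**Shape 2** — `<path>` open polyline, stroke `#000000` → cut (S887, F478). Machine vertices: (146.4404,176.8870) → (88.2978,75.1214) → (384.1169,48.5599) → (331.7815,84.8445). Open path.

; Generated by LaserGRBL
G21
G90
G0 X20.0197 Y113.9444
M4 S571
G1 X172.4809 Y113.9444 F2511
G1 X172.4809 Y92.6018 F2511
G1 X20.0197 Y92.6018 F2511
G1 X20.0197 Y113.9444 F2511
M5
G0 X146.4404 Y176.8870
M4 S887
G1 X88.2978 Y75.1214 F478
G1 X384.1169 Y48.5599 F478
G1 X331.7815 Y84.8445 F478
M5
G0 X0.0000 Y0.0000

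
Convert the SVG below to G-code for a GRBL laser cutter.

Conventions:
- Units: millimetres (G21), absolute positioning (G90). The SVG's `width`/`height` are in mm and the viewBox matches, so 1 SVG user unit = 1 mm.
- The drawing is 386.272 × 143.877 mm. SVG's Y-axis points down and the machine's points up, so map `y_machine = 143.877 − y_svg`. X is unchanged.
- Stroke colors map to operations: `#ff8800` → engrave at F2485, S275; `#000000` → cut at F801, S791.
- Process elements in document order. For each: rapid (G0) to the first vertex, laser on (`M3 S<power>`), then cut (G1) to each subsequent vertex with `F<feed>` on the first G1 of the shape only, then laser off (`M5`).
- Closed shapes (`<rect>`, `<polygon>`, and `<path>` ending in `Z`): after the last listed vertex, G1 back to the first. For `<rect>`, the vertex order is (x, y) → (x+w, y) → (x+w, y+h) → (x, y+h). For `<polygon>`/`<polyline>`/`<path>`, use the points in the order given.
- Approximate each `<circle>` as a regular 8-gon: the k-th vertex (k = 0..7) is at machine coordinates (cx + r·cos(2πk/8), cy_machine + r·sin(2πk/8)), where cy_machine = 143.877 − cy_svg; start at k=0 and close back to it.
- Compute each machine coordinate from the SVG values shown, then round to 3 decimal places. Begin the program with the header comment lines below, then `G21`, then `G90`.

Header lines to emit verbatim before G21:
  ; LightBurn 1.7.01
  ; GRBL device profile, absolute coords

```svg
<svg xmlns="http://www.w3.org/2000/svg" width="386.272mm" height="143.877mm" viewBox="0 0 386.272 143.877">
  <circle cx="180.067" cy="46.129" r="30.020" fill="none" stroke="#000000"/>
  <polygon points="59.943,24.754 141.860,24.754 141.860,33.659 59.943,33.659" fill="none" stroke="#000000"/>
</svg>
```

1 u = 1 mm; y_m = 143.877 − y.

[1] `<circle>` circle, #000000→cut S791 F801: (210.087,97.748) → (201.294,118.975) → (180.067,127.768) → (158.840,118.975) → (150.047,97.748) → (158.840,76.521) → (180.067,67.728) → (201.294,76.521) → (210.087,97.748) (closed)

[2] `<polygon>` rectangle, #000000→cut S791 F801: (59.943,119.123) → (141.860,119.123) → (141.860,110.218) → (59.943,110.218) → (59.943,119.123) (closed)

; LightBurn 1.7.01
; GRBL device profile, absolute coords
G21
G90
G0 X210.087 Y97.748
M3 S791
G1 X201.294 Y118.975 F801
G1 X180.067 Y127.768
G1 X158.840 Y118.975
G1 X150.047 Y97.748
G1 X158.840 Y76.521
G1 X180.067 Y67.728
G1 X201.294 Y76.521
G1 X210.087 Y97.748
M5
G0 X59.943 Y119.123
M3 S791
G1 X141.860 Y119.123 F801
G1 X141.860 Y110.218
G1 X59.943 Y110.218
G1 X59.943 Y119.123
M5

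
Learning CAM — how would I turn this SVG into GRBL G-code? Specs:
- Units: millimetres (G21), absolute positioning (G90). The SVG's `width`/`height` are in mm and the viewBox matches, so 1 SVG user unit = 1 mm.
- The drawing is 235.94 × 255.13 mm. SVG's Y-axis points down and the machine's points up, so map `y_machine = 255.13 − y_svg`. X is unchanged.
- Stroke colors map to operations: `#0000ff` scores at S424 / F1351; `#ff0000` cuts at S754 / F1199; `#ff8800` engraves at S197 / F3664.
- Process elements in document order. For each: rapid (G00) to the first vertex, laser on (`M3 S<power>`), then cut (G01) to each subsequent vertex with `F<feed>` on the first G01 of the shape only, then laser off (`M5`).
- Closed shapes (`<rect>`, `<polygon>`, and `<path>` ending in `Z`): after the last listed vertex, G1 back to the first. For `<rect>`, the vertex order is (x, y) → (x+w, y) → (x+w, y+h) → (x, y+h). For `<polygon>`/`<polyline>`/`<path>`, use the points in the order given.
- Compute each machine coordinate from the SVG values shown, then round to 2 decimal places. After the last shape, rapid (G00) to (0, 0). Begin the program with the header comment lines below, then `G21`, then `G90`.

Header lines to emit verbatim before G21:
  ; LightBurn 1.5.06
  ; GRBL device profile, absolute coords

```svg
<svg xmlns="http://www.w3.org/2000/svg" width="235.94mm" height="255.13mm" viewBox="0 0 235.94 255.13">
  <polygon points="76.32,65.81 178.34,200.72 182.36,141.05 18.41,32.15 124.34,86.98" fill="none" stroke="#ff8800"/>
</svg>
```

1 u = 1 mm; y_m = 255.13 − y.

[1] `<polygon>` closed polygon, #ff8800→engrave S197 F3664: (76.32,189.32) → (178.34,54.41) → (182.36,114.08) → (18.41,222.98) → (124.34,168.15) → (76.32,189.32) (closed)

; LightBurn 1.5.06
; GRBL device profile, absolute coords
G21
G90
G00 X76.32 Y189.32
M3 S197
G01 X178.34 Y54.41 F3664
G01 X182.36 Y114.08
G01 X18.41 Y222.98
G01 X124.34 Y168.15
G01 X76.32 Y189.32
M5
G00 X0.00 Y0.00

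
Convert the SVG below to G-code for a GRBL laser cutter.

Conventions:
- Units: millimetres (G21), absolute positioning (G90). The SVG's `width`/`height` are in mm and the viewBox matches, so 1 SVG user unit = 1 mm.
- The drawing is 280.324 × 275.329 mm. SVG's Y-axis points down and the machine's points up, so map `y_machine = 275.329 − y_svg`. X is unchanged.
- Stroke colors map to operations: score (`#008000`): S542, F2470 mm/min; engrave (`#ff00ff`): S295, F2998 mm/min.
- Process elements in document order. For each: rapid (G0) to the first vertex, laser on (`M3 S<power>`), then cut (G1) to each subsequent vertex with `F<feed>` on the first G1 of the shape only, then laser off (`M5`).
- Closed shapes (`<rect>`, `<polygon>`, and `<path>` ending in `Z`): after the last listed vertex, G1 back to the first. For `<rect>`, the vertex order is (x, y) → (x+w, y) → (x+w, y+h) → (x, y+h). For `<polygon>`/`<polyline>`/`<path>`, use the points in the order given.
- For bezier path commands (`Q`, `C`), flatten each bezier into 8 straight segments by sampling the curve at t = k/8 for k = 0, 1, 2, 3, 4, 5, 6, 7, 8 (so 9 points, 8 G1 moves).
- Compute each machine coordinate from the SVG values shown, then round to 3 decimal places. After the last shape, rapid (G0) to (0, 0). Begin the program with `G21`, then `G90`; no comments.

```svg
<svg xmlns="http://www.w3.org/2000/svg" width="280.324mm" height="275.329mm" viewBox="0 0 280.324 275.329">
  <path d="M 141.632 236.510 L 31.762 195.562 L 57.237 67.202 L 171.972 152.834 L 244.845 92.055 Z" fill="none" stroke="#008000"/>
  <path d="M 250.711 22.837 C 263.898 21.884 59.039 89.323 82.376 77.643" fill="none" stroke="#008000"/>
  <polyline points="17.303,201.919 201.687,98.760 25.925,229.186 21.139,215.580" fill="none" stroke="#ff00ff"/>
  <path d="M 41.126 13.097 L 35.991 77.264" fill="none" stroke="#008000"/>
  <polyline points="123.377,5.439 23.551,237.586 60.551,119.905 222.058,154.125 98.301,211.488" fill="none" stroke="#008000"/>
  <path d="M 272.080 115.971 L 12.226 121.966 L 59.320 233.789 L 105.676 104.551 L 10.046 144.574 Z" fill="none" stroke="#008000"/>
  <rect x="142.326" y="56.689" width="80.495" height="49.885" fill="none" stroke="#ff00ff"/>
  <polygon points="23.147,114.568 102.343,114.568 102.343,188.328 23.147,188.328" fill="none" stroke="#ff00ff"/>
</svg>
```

Since the viewBox matches the mm dimensions, user units are millimetres directly. The only transform is the Y-flip y_m = 275.329 − y_svg.

Shape 1 is a closed polygon drawn with `<path>`. Its stroke #008000 means score at S542, F2470. After flipping Y the toolpath is (141.632,38.819) → (31.762,79.767) → (57.237,208.127) → (171.972,122.495) → (244.845,183.274) → (141.632,38.819), returning to the start.

Shape 2 is a cubic bezier drawn with `<path>`. Its stroke #008000 means score at S542, F2470. After flipping Y the toolpath is (250.711,252.492) → (246.307,249.932) → (226.690,242.688) → (197.091,232.490) → (162.737,221.066) → (128.860,210.145) → (100.687,201.456) → (83.450,196.727) → (82.376,197.686).

Shape 3 is a open polyline drawn with `<polyline>`. Its stroke #ff00ff means engrave at S295, F2998. After flipping Y the toolpath is (17.303,73.410) → (201.687,176.569) → (25.925,46.143) → (21.139,59.749).

Shape 4 is a line segment drawn with `<path>`. Its stroke #008000 means score at S542, F2470. After flipping Y the toolpath is (41.126,262.232) → (35.991,198.065).

Shape 5 is a open polyline drawn with `<polyline>`. Its stroke #008000 means score at S542, F2470. After flipping Y the toolpath is (123.377,269.890) → (23.551,37.743) → (60.551,155.424) → (222.058,121.204) → (98.301,63.841).

Shape 6 is a closed polygon drawn with `<path>`. Its stroke #008000 means score at S542, F2470. After flipping Y the toolpath is (272.080,159.358) → (12.226,153.363) → (59.320,41.540) → (105.676,170.778) → (10.046,130.755) → (272.080,159.358), returning to the start.

Shape 7 is a rectangle drawn with `<rect>`. Its stroke #ff00ff means engrave at S295, F2998. After flipping Y the toolpath is (142.326,218.640) → (222.821,218.640) → (222.821,168.755) → (142.326,168.755) → (142.326,218.640), returning to the start.

Shape 8 is a rectangle drawn with `<polygon>`. Its stroke #ff00ff means engrave at S295, F2998. After flipping Y the toolpath is (23.147,160.761) → (102.343,160.761) → (102.343,87.001) → (23.147,87.001) → (23.147,160.761), returning to the start.

G21
G90
G0 X141.632 Y38.819
M3 S542
G1 X31.762 Y79.767 F2470
G1 X57.237 Y208.127
G1 X171.972 Y122.495
G1 X244.845 Y183.274
G1 X141.632 Y38.819
M5
G0 X250.711 Y252.492
M3 S542
G1 X246.307 Y249.932 F2470
G1 X226.690 Y242.688
G1 X197.091 Y232.490
G1 X162.737 Y221.066
G1 X128.860 Y210.145
G1 X100.687 Y201.456
G1 X83.450 Y196.727
G1 X82.376 Y197.686
M5
G0 X17.303 Y73.410
M3 S295
G1 X201.687 Y176.569 F2998
G1 X25.925 Y46.143
G1 X21.139 Y59.749
M5
G0 X41.126 Y262.232
M3 S542
G1 X35.991 Y198.065 F2470
M5
G0 X123.377 Y269.890
M3 S542
G1 X23.551 Y37.743 F2470
G1 X60.551 Y155.424
G1 X222.058 Y121.204
G1 X98.301 Y63.841
M5
G0 X272.080 Y159.358
M3 S542
G1 X12.226 Y153.363 F2470
G1 X59.320 Y41.540
G1 X105.676 Y170.778
G1 X10.046 Y130.755
G1 X272.080 Y159.358
M5
G0 X142.326 Y218.640
M3 S295
G1 X222.821 Y218.640 F2998
G1 X222.821 Y168.755
G1 X142.326 Y168.755
G1 X142.326 Y218.640
M5
G0 X23.147 Y160.761
M3 S295
G1 X102.343 Y160.761 F2998
G1 X102.343 Y87.001
G1 X23.147 Y87.001
G1 X23.147 Y160.761
M5
G0 X0.000 Y0.000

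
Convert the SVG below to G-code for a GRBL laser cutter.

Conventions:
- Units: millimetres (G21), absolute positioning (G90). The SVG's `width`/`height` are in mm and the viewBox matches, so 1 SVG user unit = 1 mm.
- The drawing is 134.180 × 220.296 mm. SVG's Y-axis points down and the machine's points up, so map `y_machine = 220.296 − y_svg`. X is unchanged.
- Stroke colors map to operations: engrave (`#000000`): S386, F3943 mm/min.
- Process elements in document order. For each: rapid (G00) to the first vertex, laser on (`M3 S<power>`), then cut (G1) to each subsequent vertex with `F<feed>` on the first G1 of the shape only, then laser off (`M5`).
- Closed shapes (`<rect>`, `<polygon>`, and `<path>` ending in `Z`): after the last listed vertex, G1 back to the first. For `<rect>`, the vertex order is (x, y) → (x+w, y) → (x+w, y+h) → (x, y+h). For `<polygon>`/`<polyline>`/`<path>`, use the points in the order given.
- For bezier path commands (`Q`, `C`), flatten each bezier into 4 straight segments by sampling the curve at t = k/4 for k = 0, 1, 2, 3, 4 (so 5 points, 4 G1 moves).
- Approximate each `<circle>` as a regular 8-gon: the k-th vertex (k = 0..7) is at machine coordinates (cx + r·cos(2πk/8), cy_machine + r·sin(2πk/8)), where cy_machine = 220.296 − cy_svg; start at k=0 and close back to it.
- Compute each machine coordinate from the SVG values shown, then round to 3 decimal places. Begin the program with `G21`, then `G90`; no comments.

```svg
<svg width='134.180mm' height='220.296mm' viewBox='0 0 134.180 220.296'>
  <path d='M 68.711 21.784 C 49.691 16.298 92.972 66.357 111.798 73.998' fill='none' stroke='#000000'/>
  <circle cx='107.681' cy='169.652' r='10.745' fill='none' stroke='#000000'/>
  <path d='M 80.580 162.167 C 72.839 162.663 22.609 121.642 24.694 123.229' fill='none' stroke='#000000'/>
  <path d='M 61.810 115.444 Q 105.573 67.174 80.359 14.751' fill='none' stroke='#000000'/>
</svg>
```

Since the viewBox matches the mm dimensions, user units are millimetres directly. The only transform is the Y-flip y_m = 220.296 − y_svg.

Shape 1 is a cubic bezier drawn with `<path>`. Its stroke #000000 means engrave at S386, F3943. After flipping Y the toolpath is (68.711,198.512) → (64.772,193.742) → (76.062,177.328) → (94.449,158.451) → (111.798,146.298).

Shape 2 is a circle drawn with `<circle>`. Its stroke #000000 means engrave at S386, F3943. After flipping Y the toolpath is (118.426,50.644) → (115.279,58.242) → (107.681,61.389) → (100.083,58.242) → (96.936,50.644) → (100.083,43.046) → (107.681,39.899) → (115.279,43.046) → (118.426,50.644), returning to the start.

Shape 3 is a cubic bezier drawn with `<path>`. Its stroke #000000 means engrave at S386, F3943. After flipping Y the toolpath is (80.580,58.129) → (68.289,64.227) → (48.952,78.007) → (31.458,91.583) → (24.694,97.067).

Shape 4 is a quadratic bezier drawn with `<path>`. Its stroke #000000 means engrave at S386, F3943. After flipping Y the toolpath is (61.810,104.852) → (79.380,129.247) → (88.329,154.160) → (88.655,179.593) → (80.359,205.545).

G21
G90
G00 X68.711 Y198.512
M3 S386
G1 X64.772 Y193.742 F3943
G1 X76.062 Y177.328
G1 X94.449 Y158.451
G1 X111.798 Y146.298
M5
G00 X118.426 Y50.644
M3 S386
G1 X115.279 Y58.242 F3943
G1 X107.681 Y61.389
G1 X100.083 Y58.242
G1 X96.936 Y50.644
G1 X100.083 Y43.046
G1 X107.681 Y39.899
G1 X115.279 Y43.046
G1 X118.426 Y50.644
M5
G00 X80.580 Y58.129
M3 S386
G1 X68.289 Y64.227 F3943
G1 X48.952 Y78.007
G1 X31.458 Y91.583
G1 X24.694 Y97.067
M5
G00 X61.810 Y104.852
M3 S386
G1 X79.380 Y129.247 F3943
G1 X88.329 Y154.160
G1 X88.655 Y179.593
G1 X80.359 Y205.545
M5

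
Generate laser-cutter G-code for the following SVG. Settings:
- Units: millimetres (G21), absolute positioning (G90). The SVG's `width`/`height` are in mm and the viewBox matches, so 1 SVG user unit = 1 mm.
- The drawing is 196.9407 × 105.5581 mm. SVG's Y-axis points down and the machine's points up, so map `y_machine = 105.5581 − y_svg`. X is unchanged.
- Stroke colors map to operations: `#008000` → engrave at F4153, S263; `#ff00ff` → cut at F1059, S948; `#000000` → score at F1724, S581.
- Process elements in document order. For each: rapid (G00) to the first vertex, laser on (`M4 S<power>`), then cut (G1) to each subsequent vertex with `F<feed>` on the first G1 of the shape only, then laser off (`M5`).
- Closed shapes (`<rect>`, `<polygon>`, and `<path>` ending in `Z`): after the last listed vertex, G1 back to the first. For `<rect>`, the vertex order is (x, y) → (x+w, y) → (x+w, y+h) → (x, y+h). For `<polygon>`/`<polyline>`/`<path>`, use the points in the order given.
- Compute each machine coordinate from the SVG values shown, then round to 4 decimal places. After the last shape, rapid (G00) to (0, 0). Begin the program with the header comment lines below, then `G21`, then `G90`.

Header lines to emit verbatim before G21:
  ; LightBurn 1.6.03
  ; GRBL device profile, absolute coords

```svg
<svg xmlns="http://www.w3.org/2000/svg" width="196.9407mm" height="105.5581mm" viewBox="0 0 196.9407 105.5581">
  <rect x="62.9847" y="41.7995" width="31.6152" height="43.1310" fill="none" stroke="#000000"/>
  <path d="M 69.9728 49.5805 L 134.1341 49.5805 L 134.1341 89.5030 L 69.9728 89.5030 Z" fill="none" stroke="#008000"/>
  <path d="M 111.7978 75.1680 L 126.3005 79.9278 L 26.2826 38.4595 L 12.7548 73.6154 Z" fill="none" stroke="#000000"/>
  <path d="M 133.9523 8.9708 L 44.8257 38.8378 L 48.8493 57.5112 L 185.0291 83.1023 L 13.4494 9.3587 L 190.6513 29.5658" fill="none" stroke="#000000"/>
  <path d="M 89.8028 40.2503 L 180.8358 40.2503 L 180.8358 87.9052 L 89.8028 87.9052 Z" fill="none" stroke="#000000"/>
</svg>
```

; LightBurn 1.6.03
; GRBL device profile, absolute coords
G21
G90
G00 X62.9847 Y63.7586
M4 S581
G1 X94.5999 Y63.7586 F1724
G1 X94.5999 Y20.6276
G1 X62.9847 Y20.6276
G1 X62.9847 Y63.7586
M5
G00 X69.9728 Y55.9776
M4 S263
G1 X134.1341 Y55.9776 F4153
G1 X134.1341 Y16.0551
G1 X69.9728 Y16.0551
G1 X69.9728 Y55.9776
M5
G00 X111.7978 Y30.3901
M4 S581
G1 X126.3005 Y25.6303 F1724
G1 X26.2826 Y67.0986
G1 X12.7548 Y31.9427
G1 X111.7978 Y30.3901
M5
G00 X133.9523 Y96.5873
M4 S581
G1 X44.8257 Y66.7203 F1724
G1 X48.8493 Y48.0469
G1 X185.0291 Y22.4558
G1 X13.4494 Y96.1994
G1 X190.6513 Y75.9923
M5
G00 X89.8028 Y65.3078
M4 S581
G1 X180.8358 Y65.3078 F1724
G1 X180.8358 Y17.6529
G1 X89.8028 Y17.6529
G1 X89.8028 Y65.3078
M5
G00 X0.0000 Y0.0000

Since the viewBox matches the mm dimensions, user units are millimetres directly. The only transform is the Y-flip y_m = 105.5581 − y_svg.

Shape 1 is a rectangle drawn with `<rect>`. Its stroke #000000 means score at S581, F1724. After flipping Y the toolpath is (62.9847,63.7586) → (94.5999,63.7586) → (94.5999,20.6276) → (62.9847,20.6276) → (62.9847,63.7586), returning to the start.

Shape 2 is a rectangle drawn with `<path>`. Its stroke #008000 means engrave at S263, F4153. After flipping Y the toolpath is (69.9728,55.9776) → (134.1341,55.9776) → (134.1341,16.0551) → (69.9728,16.0551) → (69.9728,55.9776), returning to the start.

Shape 3 is a closed polygon drawn with `<path>`. Its stroke #000000 means score at S581, F1724. After flipping Y the toolpath is (111.7978,30.3901) → (126.3005,25.6303) → (26.2826,67.0986) → (12.7548,31.9427) → (111.7978,30.3901), returning to the start.

Shape 4 is a open polyline drawn with `<path>`. Its stroke #000000 means score at S581, F1724. After flipping Y the toolpath is (133.9523,96.5873) → (44.8257,66.7203) → (48.8493,48.0469) → (185.0291,22.4558) → (13.4494,96.1994) → (190.6513,75.9923).

Shape 5 is a rectangle drawn with `<path>`. Its stroke #000000 means score at S581, F1724. After flipping Y the toolpath is (89.8028,65.3078) → (180.8358,65.3078) → (180.8358,17.6529) → (89.8028,17.6529) → (89.8028,65.3078), returning to the start.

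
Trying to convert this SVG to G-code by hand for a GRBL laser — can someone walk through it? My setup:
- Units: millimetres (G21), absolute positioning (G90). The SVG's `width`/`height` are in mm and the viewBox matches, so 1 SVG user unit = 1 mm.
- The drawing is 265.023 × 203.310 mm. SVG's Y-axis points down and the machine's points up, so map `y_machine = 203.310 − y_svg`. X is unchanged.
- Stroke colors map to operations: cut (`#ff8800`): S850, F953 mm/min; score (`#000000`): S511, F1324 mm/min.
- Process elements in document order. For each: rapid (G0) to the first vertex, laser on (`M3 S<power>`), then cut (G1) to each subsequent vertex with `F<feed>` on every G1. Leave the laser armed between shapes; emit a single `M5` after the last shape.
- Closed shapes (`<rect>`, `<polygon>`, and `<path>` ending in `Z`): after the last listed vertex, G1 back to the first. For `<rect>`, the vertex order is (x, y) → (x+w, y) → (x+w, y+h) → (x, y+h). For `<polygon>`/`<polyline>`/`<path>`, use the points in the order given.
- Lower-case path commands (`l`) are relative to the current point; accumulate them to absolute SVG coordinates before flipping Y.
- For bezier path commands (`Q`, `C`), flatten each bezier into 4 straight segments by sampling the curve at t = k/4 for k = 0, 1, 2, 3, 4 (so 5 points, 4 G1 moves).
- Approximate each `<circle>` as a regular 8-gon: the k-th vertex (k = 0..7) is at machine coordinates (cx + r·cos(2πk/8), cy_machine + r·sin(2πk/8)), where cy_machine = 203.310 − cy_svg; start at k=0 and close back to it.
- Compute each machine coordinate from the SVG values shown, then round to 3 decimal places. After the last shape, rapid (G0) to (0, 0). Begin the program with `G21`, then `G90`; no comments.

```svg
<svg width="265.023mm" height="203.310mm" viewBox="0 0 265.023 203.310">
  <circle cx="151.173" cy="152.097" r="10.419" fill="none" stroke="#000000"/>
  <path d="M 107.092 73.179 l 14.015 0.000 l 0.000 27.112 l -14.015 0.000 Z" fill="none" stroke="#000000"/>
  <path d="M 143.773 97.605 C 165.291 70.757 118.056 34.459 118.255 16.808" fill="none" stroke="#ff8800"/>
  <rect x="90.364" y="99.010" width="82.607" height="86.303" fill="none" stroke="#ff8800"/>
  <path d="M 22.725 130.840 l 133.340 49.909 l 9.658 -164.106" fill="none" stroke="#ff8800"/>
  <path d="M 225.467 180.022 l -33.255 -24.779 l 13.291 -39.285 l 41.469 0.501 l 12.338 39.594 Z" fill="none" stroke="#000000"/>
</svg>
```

Since the viewBox matches the mm dimensions, user units are millimetres directly. The only transform is the Y-flip y_m = 203.310 − y_svg.

Shape 1 is a circle drawn with `<circle>`. Its stroke #000000 means score at S511, F1324. After flipping Y the toolpath is (161.592,51.213) → (158.540,58.580) → (151.173,61.632) → (143.806,58.580) → (140.754,51.213) → (143.806,43.846) → (151.173,40.794) → (158.540,43.846) → (161.592,51.213), returning to the start.

Shape 2 is a rectangle drawn with `<path>`. Its stroke #000000 means score at S511, F1324. After flipping Y the toolpath is (107.092,130.131) → (121.107,130.131) → (121.107,103.019) → (107.092,103.019) → (107.092,130.131), returning to the start.

Shape 3 is a cubic bezier drawn with `<path>`. Its stroke #ff8800 means cut at S850, F953. After flipping Y the toolpath is (143.773,105.705) → (148.836,127.174) → (139.009,149.552) → (125.184,170.206) → (118.255,186.502).

Shape 4 is a rectangle drawn with `<rect>`. Its stroke #ff8800 means cut at S850, F953. After flipping Y the toolpath is (90.364,104.300) → (172.971,104.300) → (172.971,17.997) → (90.364,17.997) → (90.364,104.300), returning to the start.

Shape 5 is a open polyline drawn with `<path>`. Its stroke #ff8800 means cut at S850, F953. After flipping Y the toolpath is (22.725,72.470) → (156.065,22.561) → (165.723,186.667).

Shape 6 is a regular polygon drawn with `<path>`. Its stroke #000000 means score at S511, F1324. After flipping Y the toolpath is (225.467,23.288) → (192.212,48.067) → (205.503,87.352) → (246.972,86.851) → (259.310,47.257) → (225.467,23.288), returning to the start.

G21
G90
G0 X161.592 Y51.213
M3 S511
G1 X158.540 Y58.580 F1324
G1 X151.173 Y61.632 F1324
G1 X143.806 Y58.580 F1324
G1 X140.754 Y51.213 F1324
G1 X143.806 Y43.846 F1324
G1 X151.173 Y40.794 F1324
G1 X158.540 Y43.846 F1324
G1 X161.592 Y51.213 F1324
G0 X107.092 Y130.131
M3 S511
G1 X121.107 Y130.131 F1324
G1 X121.107 Y103.019 F1324
G1 X107.092 Y103.019 F1324
G1 X107.092 Y130.131 F1324
G0 X143.773 Y105.705
M3 S850
G1 X148.836 Y127.174 F953
G1 X139.009 Y149.552 F953
G1 X125.184 Y170.206 F953
G1 X118.255 Y186.502 F953
G0 X90.364 Y104.300
M3 S850
G1 X172.971 Y104.300 F953
G1 X172.971 Y17.997 F953
G1 X90.364 Y17.997 F953
G1 X90.364 Y104.300 F953
G0 X22.725 Y72.470
M3 S850
G1 X156.065 Y22.561 F953
G1 X165.723 Y186.667 F953
G0 X225.467 Y23.288
M3 S511
G1 X192.212 Y48.067 F1324
G1 X205.503 Y87.352 F1324
G1 X246.972 Y86.851 F1324
G1 X259.310 Y47.257 F1324
G1 X225.467 Y23.288 F1324
M5
G0 X0.000 Y0.000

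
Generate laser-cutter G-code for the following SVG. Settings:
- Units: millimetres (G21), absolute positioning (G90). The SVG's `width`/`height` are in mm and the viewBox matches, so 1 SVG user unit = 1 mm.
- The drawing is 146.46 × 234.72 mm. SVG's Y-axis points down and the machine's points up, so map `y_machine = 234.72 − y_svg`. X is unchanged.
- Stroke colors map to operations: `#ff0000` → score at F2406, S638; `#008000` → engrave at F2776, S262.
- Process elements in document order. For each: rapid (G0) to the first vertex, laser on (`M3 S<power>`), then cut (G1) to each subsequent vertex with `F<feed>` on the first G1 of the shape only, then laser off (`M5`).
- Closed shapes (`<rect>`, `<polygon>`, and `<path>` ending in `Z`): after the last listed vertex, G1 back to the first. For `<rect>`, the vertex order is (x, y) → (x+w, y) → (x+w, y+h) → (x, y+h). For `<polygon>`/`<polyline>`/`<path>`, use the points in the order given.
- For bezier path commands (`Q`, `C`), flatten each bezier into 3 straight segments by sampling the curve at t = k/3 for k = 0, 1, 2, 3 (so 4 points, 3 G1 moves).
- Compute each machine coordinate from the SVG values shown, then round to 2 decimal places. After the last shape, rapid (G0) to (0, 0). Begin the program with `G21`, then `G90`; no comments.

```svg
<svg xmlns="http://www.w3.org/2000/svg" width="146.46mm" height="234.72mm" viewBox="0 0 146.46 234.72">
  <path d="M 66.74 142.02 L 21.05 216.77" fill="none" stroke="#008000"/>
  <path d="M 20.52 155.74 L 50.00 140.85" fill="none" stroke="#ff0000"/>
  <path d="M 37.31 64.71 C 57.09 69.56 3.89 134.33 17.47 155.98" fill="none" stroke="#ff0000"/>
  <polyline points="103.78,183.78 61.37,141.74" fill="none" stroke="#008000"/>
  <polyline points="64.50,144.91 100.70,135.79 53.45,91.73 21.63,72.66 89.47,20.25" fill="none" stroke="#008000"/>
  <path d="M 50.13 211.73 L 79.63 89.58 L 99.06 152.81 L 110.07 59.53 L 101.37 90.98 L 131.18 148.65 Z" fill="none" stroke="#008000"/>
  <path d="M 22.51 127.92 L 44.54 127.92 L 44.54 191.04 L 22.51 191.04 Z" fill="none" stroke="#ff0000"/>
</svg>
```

Since the viewBox matches the mm dimensions, user units are millimetres directly. The only transform is the Y-flip y_m = 234.72 − y_svg.

Shape 1 is a line segment drawn with `<path>`. Its stroke #008000 means engrave at S262, F2776. After flipping Y the toolpath is (66.74,92.70) → (21.05,17.95).

Shape 2 is a line segment drawn with `<path>`. Its stroke #ff0000 means score at S638, F2406. After flipping Y the toolpath is (20.52,78.98) → (50.00,93.87).

Shape 3 is a cubic bezier drawn with `<path>`. Its stroke #ff0000 means score at S638, F2406. After flipping Y the toolpath is (37.31,170.01) → (37.94,149.00) → (20.97,110.95) → (17.47,78.74).

Shape 4 is a line segment drawn with `<polyline>`. Its stroke #008000 means engrave at S262, F2776. After flipping Y the toolpath is (103.78,50.94) → (61.37,92.98).

Shape 5 is a open polyline drawn with `<polyline>`. Its stroke #008000 means engrave at S262, F2776. After flipping Y the toolpath is (64.50,89.81) → (100.70,98.93) → (53.45,142.99) → (21.63,162.06) → (89.47,214.47).

Shape 6 is a closed polygon drawn with `<path>`. Its stroke #008000 means engrave at S262, F2776. After flipping Y the toolpath is (50.13,22.99) → (79.63,145.14) → (99.06,81.91) → (110.07,175.19) → (101.37,143.74) → (131.18,86.07) → (50.13,22.99), returning to the start.

Shape 7 is a rectangle drawn with `<path>`. Its stroke #ff0000 means score at S638, F2406. After flipping Y the toolpath is (22.51,106.80) → (44.54,106.80) → (44.54,43.68) → (22.51,43.68) → (22.51,106.80), returning to the start.

G21
G90
G0 X66.74 Y92.70
M3 S262
G1 X21.05 Y17.95 F2776
M5
G0 X20.52 Y78.98
M3 S638
G1 X50.00 Y93.87 F2406
M5
G0 X37.31 Y170.01
M3 S638
G1 X37.94 Y149.00 F2406
G1 X20.97 Y110.95
G1 X17.47 Y78.74
M5
G0 X103.78 Y50.94
M3 S262
G1 X61.37 Y92.98 F2776
M5
G0 X64.50 Y89.81
M3 S262
G1 X100.70 Y98.93 F2776
G1 X53.45 Y142.99
G1 X21.63 Y162.06
G1 X89.47 Y214.47
M5
G0 X50.13 Y22.99
M3 S262
G1 X79.63 Y145.14 F2776
G1 X99.06 Y81.91
G1 X110.07 Y175.19
G1 X101.37 Y143.74
G1 X131.18 Y86.07
G1 X50.13 Y22.99
M5
G0 X22.51 Y106.80
M3 S638
G1 X44.54 Y106.80 F2406
G1 X44.54 Y43.68
G1 X22.51 Y43.68
G1 X22.51 Y106.80
M5
G0 X0.00 Y0.00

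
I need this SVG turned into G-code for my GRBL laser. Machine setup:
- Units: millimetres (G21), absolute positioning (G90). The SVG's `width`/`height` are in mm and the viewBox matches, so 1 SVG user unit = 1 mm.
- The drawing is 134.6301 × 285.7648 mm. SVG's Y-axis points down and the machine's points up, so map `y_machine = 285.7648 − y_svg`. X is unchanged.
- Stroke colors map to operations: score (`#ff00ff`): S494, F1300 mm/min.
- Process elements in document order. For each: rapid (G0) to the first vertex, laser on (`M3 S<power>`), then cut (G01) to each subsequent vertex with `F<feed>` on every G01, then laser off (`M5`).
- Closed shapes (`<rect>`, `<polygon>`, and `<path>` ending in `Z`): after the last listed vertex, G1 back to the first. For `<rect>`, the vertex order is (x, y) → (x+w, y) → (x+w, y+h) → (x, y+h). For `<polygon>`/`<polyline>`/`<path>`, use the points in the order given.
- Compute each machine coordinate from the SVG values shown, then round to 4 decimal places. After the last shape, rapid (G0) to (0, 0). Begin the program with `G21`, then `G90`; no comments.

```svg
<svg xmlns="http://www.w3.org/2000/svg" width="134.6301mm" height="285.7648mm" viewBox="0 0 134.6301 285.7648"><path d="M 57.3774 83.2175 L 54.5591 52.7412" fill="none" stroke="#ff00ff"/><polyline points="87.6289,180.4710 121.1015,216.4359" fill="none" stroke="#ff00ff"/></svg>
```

Since the viewBox matches the mm dimensions, user units are millimetres directly. The only transform is the Y-flip y_m = 285.7648 − y_svg.

Shape 1 is a line segment drawn with `<path>`. Its stroke #ff00ff means score at S494, F1300. After flipping Y the toolpath is (57.3774,202.5473) → (54.5591,233.0236).

Shape 2 is a line segment drawn with `<polyline>`. Its stroke #ff00ff means score at S494, F1300. After flipping Y the toolpath is (87.6289,105.2938) → (121.1015,69.3289).

G21
G90
G0 X57.3774 Y202.5473
M3 S494
G01 X54.5591 Y233.0236 F1300
M5
G0 X87.6289 Y105.2938
M3 S494
G01 X121.1015 Y69.3289 F1300
M5
G0 X0.0000 Y0.0000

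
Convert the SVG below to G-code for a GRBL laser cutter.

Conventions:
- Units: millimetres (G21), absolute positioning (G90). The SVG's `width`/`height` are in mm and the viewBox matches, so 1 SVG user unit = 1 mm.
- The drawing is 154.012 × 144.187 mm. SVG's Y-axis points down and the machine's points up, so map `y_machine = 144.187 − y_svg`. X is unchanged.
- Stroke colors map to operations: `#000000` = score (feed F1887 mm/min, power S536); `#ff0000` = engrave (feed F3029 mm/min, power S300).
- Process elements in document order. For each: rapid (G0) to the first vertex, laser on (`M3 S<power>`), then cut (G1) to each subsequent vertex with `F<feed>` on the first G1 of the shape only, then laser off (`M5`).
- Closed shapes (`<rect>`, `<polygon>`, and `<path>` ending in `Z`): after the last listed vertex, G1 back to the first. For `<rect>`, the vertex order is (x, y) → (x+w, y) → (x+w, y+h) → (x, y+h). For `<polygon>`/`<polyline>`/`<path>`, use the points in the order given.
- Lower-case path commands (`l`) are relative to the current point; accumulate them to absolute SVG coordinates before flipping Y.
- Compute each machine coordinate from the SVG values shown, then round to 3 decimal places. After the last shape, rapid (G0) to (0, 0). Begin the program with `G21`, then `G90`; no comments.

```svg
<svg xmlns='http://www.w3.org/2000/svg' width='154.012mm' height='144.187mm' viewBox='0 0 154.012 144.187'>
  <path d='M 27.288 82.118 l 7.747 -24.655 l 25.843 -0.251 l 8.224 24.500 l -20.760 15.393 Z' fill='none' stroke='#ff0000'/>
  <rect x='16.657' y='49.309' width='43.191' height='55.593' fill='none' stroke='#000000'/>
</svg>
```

G21
G90
G0 X27.288 Y62.069
M3 S300
G1 X35.035 Y86.724 F3029
G1 X60.878 Y86.975
G1 X69.102 Y62.475
G1 X48.342 Y47.082
G1 X27.288 Y62.069
M5
G0 X16.657 Y94.878
M3 S536
G1 X59.848 Y94.878 F1887
G1 X59.848 Y39.285
G1 X16.657 Y39.285
G1 X16.657 Y94.878
M5
G0 X0.000 Y0.000

1 u = 1 mm; y_m = 144.187 − y.

[1] `<path>` regular polygon, #ff0000→engrave S300 F3029: (27.288,62.069) → (35.035,86.724) → (60.878,86.975) → (69.102,62.475) → (48.342,47.082) → (27.288,62.069) (closed)

[2] `<rect>` rectangle, #000000→score S536 F1887: (16.657,94.878) → (59.848,94.878) → (59.848,39.285) → (16.657,39.285) → (16.657,94.878) (closed)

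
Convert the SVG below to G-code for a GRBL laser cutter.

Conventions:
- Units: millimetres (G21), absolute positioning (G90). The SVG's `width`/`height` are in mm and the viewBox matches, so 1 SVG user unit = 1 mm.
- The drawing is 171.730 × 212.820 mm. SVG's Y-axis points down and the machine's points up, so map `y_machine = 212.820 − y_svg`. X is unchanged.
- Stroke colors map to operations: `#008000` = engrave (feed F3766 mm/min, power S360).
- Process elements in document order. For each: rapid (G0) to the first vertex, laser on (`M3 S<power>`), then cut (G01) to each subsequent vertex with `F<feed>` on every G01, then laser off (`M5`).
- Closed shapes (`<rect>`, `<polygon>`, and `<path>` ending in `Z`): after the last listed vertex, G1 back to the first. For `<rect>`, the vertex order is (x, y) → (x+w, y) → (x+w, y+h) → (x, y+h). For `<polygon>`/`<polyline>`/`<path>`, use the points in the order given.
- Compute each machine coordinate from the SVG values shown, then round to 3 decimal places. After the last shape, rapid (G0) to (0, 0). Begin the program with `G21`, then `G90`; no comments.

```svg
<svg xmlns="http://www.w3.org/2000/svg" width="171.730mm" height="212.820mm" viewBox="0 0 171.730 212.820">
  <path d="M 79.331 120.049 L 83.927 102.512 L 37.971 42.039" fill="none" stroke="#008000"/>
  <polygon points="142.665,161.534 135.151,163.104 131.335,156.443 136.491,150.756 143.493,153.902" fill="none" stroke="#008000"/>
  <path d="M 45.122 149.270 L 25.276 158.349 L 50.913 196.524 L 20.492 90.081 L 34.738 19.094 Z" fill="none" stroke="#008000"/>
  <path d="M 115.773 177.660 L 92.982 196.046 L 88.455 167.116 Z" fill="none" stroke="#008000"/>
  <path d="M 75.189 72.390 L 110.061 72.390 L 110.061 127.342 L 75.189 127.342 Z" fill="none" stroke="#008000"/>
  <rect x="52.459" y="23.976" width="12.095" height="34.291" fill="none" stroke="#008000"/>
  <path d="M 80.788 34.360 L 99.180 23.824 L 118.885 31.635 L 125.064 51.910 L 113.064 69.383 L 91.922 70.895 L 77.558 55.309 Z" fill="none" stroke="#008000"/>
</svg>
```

1 u = 1 mm; y_m = 212.820 − y.

[1] `<path>` open polyline, #008000→engrave S360 F3766: (79.331,92.771) → (83.927,110.308) → (37.971,170.781)

[2] `<polygon>` regular polygon, #008000→engrave S360 F3766: (142.665,51.286) → (135.151,49.716) → (131.335,56.377) → (136.491,62.064) → (143.493,58.918) → (142.665,51.286) (closed)

[3] `<path>` closed polygon, #008000→engrave S360 F3766: (45.122,63.550) → (25.276,54.471) → (50.913,16.296) → (20.492,122.739) → (34.738,193.726) → (45.122,63.550) (closed)

[4] `<path>` regular polygon, #008000→engrave S360 F3766: (115.773,35.160) → (92.982,16.774) → (88.455,45.704) → (115.773,35.160) (closed)

[5] `<path>` rectangle, #008000→engrave S360 F3766: (75.189,140.430) → (110.061,140.430) → (110.061,85.478) → (75.189,85.478) → (75.189,140.430) (closed)

[6] `<rect>` rectangle, #008000→engrave S360 F3766: (52.459,188.844) → (64.554,188.844) → (64.554,154.553) → (52.459,154.553) → (52.459,188.844) (closed)

[7] `<path>` regular polygon, #008000→engrave S360 F3766: (80.788,178.460) → (99.180,188.996) → (118.885,181.185) → (125.064,160.910) → (113.064,143.437) → (91.922,141.925) → (77.558,157.511) → (80.788,178.460) (closed)

G21
G90
G0 X79.331 Y92.771
M3 S360
G01 X83.927 Y110.308 F3766
G01 X37.971 Y170.781 F3766
M5
G0 X142.665 Y51.286
M3 S360
G01 X135.151 Y49.716 F3766
G01 X131.335 Y56.377 F3766
G01 X136.491 Y62.064 F3766
G01 X143.493 Y58.918 F3766
G01 X142.665 Y51.286 F3766
M5
G0 X45.122 Y63.550
M3 S360
G01 X25.276 Y54.471 F3766
G01 X50.913 Y16.296 F3766
G01 X20.492 Y122.739 F3766
G01 X34.738 Y193.726 F3766
G01 X45.122 Y63.550 F3766
M5
G0 X115.773 Y35.160
M3 S360
G01 X92.982 Y16.774 F3766
G01 X88.455 Y45.704 F3766
G01 X115.773 Y35.160 F3766
M5
G0 X75.189 Y140.430
M3 S360
G01 X110.061 Y140.430 F3766
G01 X110.061 Y85.478 F3766
G01 X75.189 Y85.478 F3766
G01 X75.189 Y140.430 F3766
M5
G0 X52.459 Y188.844
M3 S360
G01 X64.554 Y188.844 F3766
G01 X64.554 Y154.553 F3766
G01 X52.459 Y154.553 F3766
G01 X52.459 Y188.844 F3766
M5
G0 X80.788 Y178.460
M3 S360
G01 X99.180 Y188.996 F3766
G01 X118.885 Y181.185 F3766
G01 X125.064 Y160.910 F3766
G01 X113.064 Y143.437 F3766
G01 X91.922 Y141.925 F3766
G01 X77.558 Y157.511 F3766
G01 X80.788 Y178.460 F3766
M5
G0 X0.000 Y0.000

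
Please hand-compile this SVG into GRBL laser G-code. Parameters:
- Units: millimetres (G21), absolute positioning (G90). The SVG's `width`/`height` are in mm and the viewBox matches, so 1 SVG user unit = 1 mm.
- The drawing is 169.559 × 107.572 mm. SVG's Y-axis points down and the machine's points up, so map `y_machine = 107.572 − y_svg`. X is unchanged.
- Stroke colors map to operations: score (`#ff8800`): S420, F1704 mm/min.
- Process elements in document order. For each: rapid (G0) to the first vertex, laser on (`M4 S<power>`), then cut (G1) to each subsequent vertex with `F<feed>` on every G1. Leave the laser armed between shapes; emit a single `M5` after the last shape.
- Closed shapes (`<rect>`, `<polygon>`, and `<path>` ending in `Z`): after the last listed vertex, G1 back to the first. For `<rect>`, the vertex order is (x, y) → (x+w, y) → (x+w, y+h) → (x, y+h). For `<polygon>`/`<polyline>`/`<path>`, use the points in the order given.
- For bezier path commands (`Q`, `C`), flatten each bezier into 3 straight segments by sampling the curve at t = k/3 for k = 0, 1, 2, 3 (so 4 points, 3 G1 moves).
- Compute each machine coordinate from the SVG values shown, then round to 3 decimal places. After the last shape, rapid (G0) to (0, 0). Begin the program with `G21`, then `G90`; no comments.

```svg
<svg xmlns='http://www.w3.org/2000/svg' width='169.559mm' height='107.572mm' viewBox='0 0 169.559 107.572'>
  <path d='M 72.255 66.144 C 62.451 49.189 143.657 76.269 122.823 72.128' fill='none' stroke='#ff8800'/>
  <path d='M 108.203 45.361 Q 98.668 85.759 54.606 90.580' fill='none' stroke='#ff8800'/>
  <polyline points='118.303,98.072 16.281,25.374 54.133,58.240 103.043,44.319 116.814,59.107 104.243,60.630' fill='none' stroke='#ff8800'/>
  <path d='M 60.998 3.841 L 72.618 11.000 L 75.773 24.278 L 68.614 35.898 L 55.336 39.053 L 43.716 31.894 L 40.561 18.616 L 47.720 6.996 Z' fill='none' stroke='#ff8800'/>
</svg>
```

viewBox `0 0 169.559 107.572` with mm width/height → 1 unit = 1 mm. Flip: y_m = 107.572 − y_svg.

**Shape 1** — `<path>` cubic bezier, stroke `#ff8800` → score (S420, F1704). Control points (SVG): P0=(72.255,66.144), P1=(62.451,49.189), P2=(143.657,76.269), P3=(122.823,72.128); sampled at t=k/3. Machine vertices: (72.255,41.428) → (85.638,46.492) → (116.794,38.923) → (122.823,35.444). Open path.

**Shape 2** — `<path>` quadratic bezier, stroke `#ff8800` → score (S420, F1704). Control points (SVG): P0=(108.203,45.361), P1=(98.668,85.759), P2=(54.606,90.580); sampled at t=k/3. Machine vertices: (108.203,62.211) → (98.010,39.232) → (80.144,24.159) → (54.606,16.992). Open path.

**Shape 3** — `<polyline>` open polyline, stroke `#ff8800` → score (S420, F1704). Machine vertices: (118.303,9.500) → (16.281,82.198) → (54.133,49.332) → (103.043,63.253) → (116.814,48.465) → (104.243,46.942). Open path.

**Shape 4** — `<path>` regular polygon, stroke `#ff8800` → score (S420, F1704). Machine vertices: (60.998,103.731) → (72.618,96.572) → (75.773,83.294) → (68.614,71.674) → (55.336,68.519) → (43.716,75.678) → (40.561,88.956) → (47.720,100.576) → (60.998,103.731). Closed: final G1 returns to the first vertex.

G21
G90
G0 X72.255 Y41.428
M4 S420
G1 X85.638 Y46.492 F1704
G1 X116.794 Y38.923 F1704
G1 X122.823 Y35.444 F1704
G0 X108.203 Y62.211
M4 S420
G1 X98.010 Y39.232 F1704
G1 X80.144 Y24.159 F1704
G1 X54.606 Y16.992 F1704
G0 X118.303 Y9.500
M4 S420
G1 X16.281 Y82.198 F1704
G1 X54.133 Y49.332 F1704
G1 X103.043 Y63.253 F1704
G1 X116.814 Y48.465 F1704
G1 X104.243 Y46.942 F1704
G0 X60.998 Y103.731
M4 S420
G1 X72.618 Y96.572 F1704
G1 X75.773 Y83.294 F1704
G1 X68.614 Y71.674 F1704
G1 X55.336 Y68.519 F1704
G1 X43.716 Y75.678 F1704
G1 X40.561 Y88.956 F1704
G1 X47.720 Y100.576 F1704
G1 X60.998 Y103.731 F1704
M5
G0 X0.000 Y0.000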